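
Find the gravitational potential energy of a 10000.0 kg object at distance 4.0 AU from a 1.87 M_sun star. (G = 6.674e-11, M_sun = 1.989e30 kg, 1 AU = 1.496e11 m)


M = 1.87 * 1.989e30 kg = 3.71943e+30 kg; r = 4.0 AU * 1.496e11 m/AU = 5.984e+11 m. U = -GM*m/r = -(6.674e-11 * 3.71943e+30 * 10000.0) / 5.984e+11 = -4.148e+12

-4.148e+12 J


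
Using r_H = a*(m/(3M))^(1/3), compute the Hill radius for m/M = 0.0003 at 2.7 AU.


r_H = a * (m/3M)^(1/3) = 2.7 * (0.0003/3)^(1/3) = 0.1253

0.1253 AU


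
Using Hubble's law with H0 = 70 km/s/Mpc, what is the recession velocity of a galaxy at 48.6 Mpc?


v = H0 * d = 70 * 48.6 = 3402.0

3402.0 km/s


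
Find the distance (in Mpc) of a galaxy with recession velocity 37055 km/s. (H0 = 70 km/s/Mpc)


d = v / H0 = 37055 / 70 = 529.3571

529.3571 Mpc


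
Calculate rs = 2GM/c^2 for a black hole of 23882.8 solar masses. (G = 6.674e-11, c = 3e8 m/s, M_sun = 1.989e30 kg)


M = 23882.8 * 1.989e30 kg = 4.75028892e+34 kg. rs = 2GM/c^2 = 2 * 6.674e-11 * 4.75028892e+34 / (3e8)^2 = 7.045e+07

7.045e+07 m


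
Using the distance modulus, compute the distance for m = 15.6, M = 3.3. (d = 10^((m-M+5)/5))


d = 10^((m - M + 5)/5) = 10^((15.6 - 3.3 + 5)/5) = 2884.0315

2884.0315 pc


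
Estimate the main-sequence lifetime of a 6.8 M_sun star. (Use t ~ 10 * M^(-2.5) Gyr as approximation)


t = 10 * M^(-2.5) = 10 * 6.8^(-2.5) = 0.0829

0.0829 Gyr


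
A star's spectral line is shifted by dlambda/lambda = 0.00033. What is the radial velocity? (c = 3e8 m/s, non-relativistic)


v = (dlambda/lambda) * c = 0.00033 * 3e8 = 99000.0

99000.0 m/s


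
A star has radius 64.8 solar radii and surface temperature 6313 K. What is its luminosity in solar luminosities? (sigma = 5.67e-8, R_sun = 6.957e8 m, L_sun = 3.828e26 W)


R = 64.8 * 6.957e8 m = 4.508136e+10 m. L = 4*pi*R^2*sigma*T^4 = 4*pi*(4.508136e+10)^2 * 5.67e-8 * 6313^4 = 2.300011983e+30 W. L/L_sun = 2.300011983e+30 / 3.828e26 = 6008.3908

6008.3908 L_sun


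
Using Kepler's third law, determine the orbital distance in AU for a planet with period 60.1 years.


a = P^(2/3) = 60.1^(2/3) = 15.3432

15.3432 AU


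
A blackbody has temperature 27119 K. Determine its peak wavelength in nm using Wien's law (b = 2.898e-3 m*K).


lam_max = b / T = 2.898e-3 / 27119 = 1.069e-07 m = 106.8623 nm

106.8623 nm


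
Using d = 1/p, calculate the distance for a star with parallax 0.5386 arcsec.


d = 1/p = 1/0.5386 = 1.8567

1.8567 pc


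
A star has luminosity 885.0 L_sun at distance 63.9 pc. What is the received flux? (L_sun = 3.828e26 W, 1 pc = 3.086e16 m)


F = L / (4*pi*d^2) = 3.388e+29 / (4*pi*(1.972e+18)^2) = 6.933e-09

6.933e-09 W/m^2


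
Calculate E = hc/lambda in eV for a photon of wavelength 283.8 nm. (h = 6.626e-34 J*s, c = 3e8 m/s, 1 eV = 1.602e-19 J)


E = hc/lambda = 6.626e-34 * 3e8 / 2.838e-07 = 7.004e-19 J = 4.3722 eV

4.3722 eV


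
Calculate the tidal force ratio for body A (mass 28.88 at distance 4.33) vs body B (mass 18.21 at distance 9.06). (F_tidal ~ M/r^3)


Ratio = (M1/r1^3) / (M2/r2^3) = (28.88/4.33^3) / (18.21/9.06^3) = 14.5281

14.5281


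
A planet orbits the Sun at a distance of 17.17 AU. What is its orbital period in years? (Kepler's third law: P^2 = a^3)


P = a^(3/2) = 17.17^1.5 = 71.1468

71.1468 years


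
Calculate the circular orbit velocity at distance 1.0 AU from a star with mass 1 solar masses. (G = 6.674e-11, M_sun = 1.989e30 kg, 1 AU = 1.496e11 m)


v = sqrt(GM/r) = sqrt(6.674e-11 * 1.989e+30 / 1.496e+11) = 29788.2298

29788.2298 m/s


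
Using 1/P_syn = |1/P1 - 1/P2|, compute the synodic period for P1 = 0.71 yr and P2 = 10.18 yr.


1/P_syn = |1/P1 - 1/P2| = |1/0.71 - 1/10.18| => P_syn = 0.7632

0.7632 years


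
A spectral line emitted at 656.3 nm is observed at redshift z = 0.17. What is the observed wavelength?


lam_obs = lam_emit * (1 + z) = 656.3 * (1 + 0.17) = 767.871

767.871 nm


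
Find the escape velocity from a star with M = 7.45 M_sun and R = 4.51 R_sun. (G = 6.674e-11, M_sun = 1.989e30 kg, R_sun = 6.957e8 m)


M = 7.45 * 1.989e30 kg = 1.481805e+31 kg; R = 4.51 * 6.957e8 m = 3.137607e+09 m. v_esc = sqrt(2GM/R) = sqrt(2 * 6.674e-11 * 1.481805e+31 / 3.137607e+09) = 793970.4777

793970.4777 m/s


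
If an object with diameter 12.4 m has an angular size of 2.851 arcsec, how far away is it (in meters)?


D = size / theta_rad, theta_rad = 2.851 * pi/(180*3600) = 1.382e-05, D = 897118.0629

897118.0629 m


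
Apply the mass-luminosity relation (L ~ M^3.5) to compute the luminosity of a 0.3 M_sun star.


L/L_sun = (M/M_sun)^3.5 = 0.3^3.5 = 0.0148

0.0148 L_sun


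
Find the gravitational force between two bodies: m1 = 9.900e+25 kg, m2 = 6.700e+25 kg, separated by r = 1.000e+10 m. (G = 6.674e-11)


F = G*m1*m2/r^2 = 6.674e-11 * 9.900e+25 * 6.700e+25 / (1.000e+10)^2 = 6.674e-11 * 6.633e+51 / 1.000e+20 = 4.427e+21

4.427e+21 N


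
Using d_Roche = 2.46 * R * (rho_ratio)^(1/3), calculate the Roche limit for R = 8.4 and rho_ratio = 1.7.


d_Roche = 2.46 * 8.4 * 1.7^(1/3) = 24.6621

24.6621


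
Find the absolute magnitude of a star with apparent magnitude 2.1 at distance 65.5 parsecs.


M = m - 5*log10(d) + 5 = 2.1 - 5*log10(65.5) + 5 = -1.9812

-1.9812


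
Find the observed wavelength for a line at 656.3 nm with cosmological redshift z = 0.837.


lam_obs = lam_emit * (1 + z) = 656.3 * (1 + 0.837) = 1205.6231

1205.6231 nm


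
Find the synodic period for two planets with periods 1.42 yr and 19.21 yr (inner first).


1/P_syn = |1/P1 - 1/P2| = |1/1.42 - 1/19.21| => P_syn = 1.5333

1.5333 years


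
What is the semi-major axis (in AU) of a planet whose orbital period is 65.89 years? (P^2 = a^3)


a = P^(2/3) = 65.89^(2/3) = 16.3135

16.3135 AU


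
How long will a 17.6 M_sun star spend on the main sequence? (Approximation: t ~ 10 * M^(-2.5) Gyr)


t = 10 * M^(-2.5) = 10 * 17.6^(-2.5) = 0.0077

0.0077 Gyr


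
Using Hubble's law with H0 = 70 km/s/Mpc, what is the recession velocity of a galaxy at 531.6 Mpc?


v = H0 * d = 70 * 531.6 = 37212.0

37212.0 km/s


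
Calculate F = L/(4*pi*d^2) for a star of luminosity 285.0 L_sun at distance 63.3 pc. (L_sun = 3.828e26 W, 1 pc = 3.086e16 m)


F = L / (4*pi*d^2) = 1.091e+29 / (4*pi*(1.953e+18)^2) = 2.275e-09

2.275e-09 W/m^2


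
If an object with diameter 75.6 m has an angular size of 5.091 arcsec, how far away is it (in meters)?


D = size / theta_rad, theta_rad = 5.091 * pi/(180*3600) = 2.468e-05, D = 3.063e+06

3.063e+06 m


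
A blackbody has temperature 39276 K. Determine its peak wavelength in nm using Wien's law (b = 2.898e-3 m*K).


lam_max = b / T = 2.898e-3 / 39276 = 7.379e-08 m = 73.7855 nm

73.7855 nm


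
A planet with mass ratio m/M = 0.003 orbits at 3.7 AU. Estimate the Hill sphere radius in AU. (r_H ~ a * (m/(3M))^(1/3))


r_H = a * (m/3M)^(1/3) = 3.7 * (0.003/3)^(1/3) = 0.37

0.37 AU


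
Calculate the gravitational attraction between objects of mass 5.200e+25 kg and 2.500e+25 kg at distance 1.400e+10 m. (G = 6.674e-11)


F = G*m1*m2/r^2 = 6.674e-11 * 5.200e+25 * 2.500e+25 / (1.400e+10)^2 = 6.674e-11 * 1.300e+51 / 1.960e+20 = 4.427e+20

4.427e+20 N


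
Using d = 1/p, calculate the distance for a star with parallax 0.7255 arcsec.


d = 1/p = 1/0.7255 = 1.3784

1.3784 pc


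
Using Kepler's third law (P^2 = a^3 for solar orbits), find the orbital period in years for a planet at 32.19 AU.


P = a^(3/2) = 32.19^1.5 = 182.6339

182.6339 years


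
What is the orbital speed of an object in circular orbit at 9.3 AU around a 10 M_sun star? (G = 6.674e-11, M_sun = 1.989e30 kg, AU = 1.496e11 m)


v = sqrt(GM/r) = sqrt(6.674e-11 * 1.989e+31 / 1.391e+12) = 30888.9554

30888.9554 m/s


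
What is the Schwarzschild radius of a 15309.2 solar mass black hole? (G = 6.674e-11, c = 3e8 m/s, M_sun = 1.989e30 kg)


M = 15309.2 * 1.989e30 kg = 3.04499988e+34 kg. rs = 2GM/c^2 = 2 * 6.674e-11 * 3.04499988e+34 / (3e8)^2 = 4.516e+07

4.516e+07 m


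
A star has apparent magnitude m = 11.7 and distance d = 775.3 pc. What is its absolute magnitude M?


M = m - 5*log10(d) + 5 = 11.7 - 5*log10(775.3) + 5 = 2.2527

2.2527


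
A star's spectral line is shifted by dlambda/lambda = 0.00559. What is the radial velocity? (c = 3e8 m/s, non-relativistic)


v = (dlambda/lambda) * c = 0.00559 * 3e8 = 1.677e+06

1.677e+06 m/s


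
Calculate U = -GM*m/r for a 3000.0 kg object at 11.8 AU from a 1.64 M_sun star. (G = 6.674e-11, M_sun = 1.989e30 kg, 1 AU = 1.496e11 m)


M = 1.64 * 1.989e30 kg = 3.26196e+30 kg; r = 11.8 AU * 1.496e11 m/AU = 1.76528e+12 m. U = -GM*m/r = -(6.674e-11 * 3.26196e+30 * 3000.0) / 1.76528e+12 = -3.700e+11

-3.700e+11 J


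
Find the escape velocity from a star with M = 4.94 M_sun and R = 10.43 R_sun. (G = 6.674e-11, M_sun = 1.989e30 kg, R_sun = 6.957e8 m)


M = 4.94 * 1.989e30 kg = 9.82566e+30 kg; R = 10.43 * 6.957e8 m = 7.256151e+09 m. v_esc = sqrt(2GM/R) = sqrt(2 * 6.674e-11 * 9.82566e+30 / 7.256151e+09) = 425143.76

425143.76 m/s


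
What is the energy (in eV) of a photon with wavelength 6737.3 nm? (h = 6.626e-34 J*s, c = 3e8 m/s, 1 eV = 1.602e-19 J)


E = hc/lambda = 6.626e-34 * 3e8 / 6.737e-06 = 2.950e-20 J = 0.1842 eV

0.1842 eV


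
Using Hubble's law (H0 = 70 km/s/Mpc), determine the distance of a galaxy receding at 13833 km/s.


d = v / H0 = 13833 / 70 = 197.6143

197.6143 Mpc


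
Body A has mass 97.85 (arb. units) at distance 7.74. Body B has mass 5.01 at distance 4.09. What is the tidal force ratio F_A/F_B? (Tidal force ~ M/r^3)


Ratio = (M1/r1^3) / (M2/r2^3) = (97.85/7.74^3) / (5.01/4.09^3) = 2.8818

2.8818


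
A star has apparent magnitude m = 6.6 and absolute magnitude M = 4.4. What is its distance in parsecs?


d = 10^((m - M + 5)/5) = 10^((6.6 - 4.4 + 5)/5) = 27.5423

27.5423 pc


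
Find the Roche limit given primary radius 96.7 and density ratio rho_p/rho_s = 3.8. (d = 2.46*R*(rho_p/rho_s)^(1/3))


d_Roche = 2.46 * 96.7 * 3.8^(1/3) = 371.2127

371.2127


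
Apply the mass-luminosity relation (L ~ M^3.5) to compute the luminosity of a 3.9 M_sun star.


L/L_sun = (M/M_sun)^3.5 = 3.9^3.5 = 117.1456

117.1456 L_sun


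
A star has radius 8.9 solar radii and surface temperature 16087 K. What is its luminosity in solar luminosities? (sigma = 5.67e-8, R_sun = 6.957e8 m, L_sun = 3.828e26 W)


R = 8.9 * 6.957e8 m = 6.19173e+09 m. L = 4*pi*R^2*sigma*T^4 = 4*pi*(6.19173e+09)^2 * 5.67e-8 * 16087^4 = 1.82943587e+30 W. L/L_sun = 1.82943587e+30 / 3.828e26 = 4779.0906

4779.0906 L_sun


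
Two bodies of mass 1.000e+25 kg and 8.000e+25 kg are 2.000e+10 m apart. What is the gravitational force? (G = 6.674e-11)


F = G*m1*m2/r^2 = 6.674e-11 * 1.000e+25 * 8.000e+25 / (2.000e+10)^2 = 6.674e-11 * 8.000e+50 / 4.000e+20 = 1.335e+20

1.335e+20 N


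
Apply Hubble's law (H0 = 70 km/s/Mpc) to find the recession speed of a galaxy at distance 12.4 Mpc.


v = H0 * d = 70 * 12.4 = 868.0

868.0 km/s


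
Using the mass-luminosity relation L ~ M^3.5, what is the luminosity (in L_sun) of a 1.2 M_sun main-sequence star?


L/L_sun = (M/M_sun)^3.5 = 1.2^3.5 = 1.8929

1.8929 L_sun


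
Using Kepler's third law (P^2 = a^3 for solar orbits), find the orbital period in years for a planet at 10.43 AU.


P = a^(3/2) = 10.43^1.5 = 33.6842

33.6842 years


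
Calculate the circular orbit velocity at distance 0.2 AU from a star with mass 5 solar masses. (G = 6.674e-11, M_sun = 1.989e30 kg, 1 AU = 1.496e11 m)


v = sqrt(GM/r) = sqrt(6.674e-11 * 9.945e+30 / 2.992e+10) = 148941.1491

148941.1491 m/s


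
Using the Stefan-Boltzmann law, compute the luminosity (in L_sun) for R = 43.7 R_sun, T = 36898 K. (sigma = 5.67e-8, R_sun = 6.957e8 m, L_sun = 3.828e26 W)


R = 43.7 * 6.957e8 m = 3.040209e+10 m. L = 4*pi*R^2*sigma*T^4 = 4*pi*(3.040209e+10)^2 * 5.67e-8 * 36898^4 = 1.220706086e+33 W. L/L_sun = 1.220706086e+33 / 3.828e26 = 3.189e+06

3.189e+06 L_sun


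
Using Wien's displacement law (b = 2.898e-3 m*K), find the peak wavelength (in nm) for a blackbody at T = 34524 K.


lam_max = b / T = 2.898e-3 / 34524 = 8.394e-08 m = 83.9416 nm

83.9416 nm


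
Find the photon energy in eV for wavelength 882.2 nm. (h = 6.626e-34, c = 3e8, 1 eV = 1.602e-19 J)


E = hc/lambda = 6.626e-34 * 3e8 / 8.822e-07 = 2.253e-19 J = 1.4065 eV

1.4065 eV


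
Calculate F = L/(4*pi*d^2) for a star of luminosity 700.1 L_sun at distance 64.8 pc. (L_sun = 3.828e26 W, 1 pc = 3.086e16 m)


F = L / (4*pi*d^2) = 2.680e+29 / (4*pi*(2.000e+18)^2) = 5.333e-09

5.333e-09 W/m^2


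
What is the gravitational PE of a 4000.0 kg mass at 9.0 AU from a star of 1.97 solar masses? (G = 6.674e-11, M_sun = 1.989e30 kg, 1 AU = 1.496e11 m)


M = 1.97 * 1.989e30 kg = 3.91833e+30 kg; r = 9.0 AU * 1.496e11 m/AU = 1.3464e+12 m. U = -GM*m/r = -(6.674e-11 * 3.91833e+30 * 4000.0) / 1.3464e+12 = -7.769e+11

-7.769e+11 J


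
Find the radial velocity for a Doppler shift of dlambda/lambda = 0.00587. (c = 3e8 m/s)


v = (dlambda/lambda) * c = 0.00587 * 3e8 = 1.761e+06

1.761e+06 m/s


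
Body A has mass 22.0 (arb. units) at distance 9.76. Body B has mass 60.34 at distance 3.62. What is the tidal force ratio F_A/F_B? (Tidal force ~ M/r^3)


Ratio = (M1/r1^3) / (M2/r2^3) = (22.0/9.76^3) / (60.34/3.62^3) = 0.0186

0.0186


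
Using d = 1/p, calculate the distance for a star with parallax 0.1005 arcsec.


d = 1/p = 1/0.1005 = 9.9502

9.9502 pc


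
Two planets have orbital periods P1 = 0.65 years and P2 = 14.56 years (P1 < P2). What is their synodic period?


1/P_syn = |1/P1 - 1/P2| = |1/0.65 - 1/14.56| => P_syn = 0.6804

0.6804 years


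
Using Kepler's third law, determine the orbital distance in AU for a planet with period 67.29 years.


a = P^(2/3) = 67.29^(2/3) = 16.5437

16.5437 AU


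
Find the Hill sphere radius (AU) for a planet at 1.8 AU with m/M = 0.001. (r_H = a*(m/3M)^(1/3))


r_H = a * (m/3M)^(1/3) = 1.8 * (0.001/3)^(1/3) = 0.1248

0.1248 AU


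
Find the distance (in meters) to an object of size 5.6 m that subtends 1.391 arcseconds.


D = size / theta_rad, theta_rad = 1.391 * pi/(180*3600) = 6.744e-06, D = 830397.4946

830397.4946 m


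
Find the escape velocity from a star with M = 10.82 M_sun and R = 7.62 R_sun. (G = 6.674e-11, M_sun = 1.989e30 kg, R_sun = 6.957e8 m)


M = 10.82 * 1.989e30 kg = 2.152098e+31 kg; R = 7.62 * 6.957e8 m = 5.301234e+09 m. v_esc = sqrt(2GM/R) = sqrt(2 * 6.674e-11 * 2.152098e+31 / 5.301234e+09) = 736123.4173

736123.4173 m/s


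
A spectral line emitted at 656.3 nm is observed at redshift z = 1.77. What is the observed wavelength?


lam_obs = lam_emit * (1 + z) = 656.3 * (1 + 1.77) = 1817.951

1817.951 nm


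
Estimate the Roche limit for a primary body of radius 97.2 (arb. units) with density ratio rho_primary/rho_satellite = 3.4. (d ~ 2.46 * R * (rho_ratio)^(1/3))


d_Roche = 2.46 * 97.2 * 3.4^(1/3) = 359.5514

359.5514


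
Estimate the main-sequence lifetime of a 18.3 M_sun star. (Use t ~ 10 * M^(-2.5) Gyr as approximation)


t = 10 * M^(-2.5) = 10 * 18.3^(-2.5) = 0.007

0.007 Gyr


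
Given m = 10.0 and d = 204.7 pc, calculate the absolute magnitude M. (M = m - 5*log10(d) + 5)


M = m - 5*log10(d) + 5 = 10.0 - 5*log10(204.7) + 5 = 3.4444

3.4444


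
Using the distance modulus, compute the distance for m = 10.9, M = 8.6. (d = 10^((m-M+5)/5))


d = 10^((m - M + 5)/5) = 10^((10.9 - 8.6 + 5)/5) = 28.8403

28.8403 pc


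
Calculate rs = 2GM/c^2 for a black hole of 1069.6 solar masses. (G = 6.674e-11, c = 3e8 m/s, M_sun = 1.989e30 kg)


M = 1069.6 * 1.989e30 kg = 2.1274344e+33 kg. rs = 2GM/c^2 = 2 * 6.674e-11 * 2.1274344e+33 / (3e8)^2 = 3.155e+06

3.155e+06 m


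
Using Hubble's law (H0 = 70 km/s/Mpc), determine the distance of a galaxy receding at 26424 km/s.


d = v / H0 = 26424 / 70 = 377.4857

377.4857 Mpc


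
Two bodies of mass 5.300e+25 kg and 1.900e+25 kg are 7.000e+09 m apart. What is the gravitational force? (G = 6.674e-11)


F = G*m1*m2/r^2 = 6.674e-11 * 5.300e+25 * 1.900e+25 / (7.000e+09)^2 = 6.674e-11 * 1.007e+51 / 4.900e+19 = 1.372e+21

1.372e+21 N


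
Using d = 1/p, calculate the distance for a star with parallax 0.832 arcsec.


d = 1/p = 1/0.832 = 1.2019

1.2019 pc


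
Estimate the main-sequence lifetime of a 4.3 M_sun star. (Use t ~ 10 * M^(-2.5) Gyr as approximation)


t = 10 * M^(-2.5) = 10 * 4.3^(-2.5) = 0.2608

0.2608 Gyr


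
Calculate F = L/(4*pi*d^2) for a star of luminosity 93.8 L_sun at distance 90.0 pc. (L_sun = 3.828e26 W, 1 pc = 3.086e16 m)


F = L / (4*pi*d^2) = 3.591e+28 / (4*pi*(2.777e+18)^2) = 3.704e-10

3.704e-10 W/m^2


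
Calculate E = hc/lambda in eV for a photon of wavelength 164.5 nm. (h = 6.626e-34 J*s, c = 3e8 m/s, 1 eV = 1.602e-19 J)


E = hc/lambda = 6.626e-34 * 3e8 / 1.645e-07 = 1.208e-18 J = 7.543 eV

7.543 eV


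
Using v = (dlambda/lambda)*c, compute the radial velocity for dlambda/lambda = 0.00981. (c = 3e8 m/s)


v = (dlambda/lambda) * c = 0.00981 * 3e8 = 2.943e+06

2.943e+06 m/s


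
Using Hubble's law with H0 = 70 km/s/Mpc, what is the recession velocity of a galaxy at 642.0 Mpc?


v = H0 * d = 70 * 642.0 = 44940.0

44940.0 km/s


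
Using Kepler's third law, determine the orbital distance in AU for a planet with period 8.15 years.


a = P^(2/3) = 8.15^(2/3) = 4.0498

4.0498 AU


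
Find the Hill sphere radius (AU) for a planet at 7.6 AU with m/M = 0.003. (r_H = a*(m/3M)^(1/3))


r_H = a * (m/3M)^(1/3) = 7.6 * (0.003/3)^(1/3) = 0.76

0.76 AU


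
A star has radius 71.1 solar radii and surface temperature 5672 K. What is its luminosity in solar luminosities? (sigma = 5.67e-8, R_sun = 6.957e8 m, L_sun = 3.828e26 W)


R = 71.1 * 6.957e8 m = 4.946427e+10 m. L = 4*pi*R^2*sigma*T^4 = 4*pi*(4.946427e+10)^2 * 5.67e-8 * 5672^4 = 1.80435098e+30 W. L/L_sun = 1.80435098e+30 / 3.828e26 = 4713.5606

4713.5606 L_sun


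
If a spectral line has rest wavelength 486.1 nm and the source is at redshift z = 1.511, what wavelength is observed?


lam_obs = lam_emit * (1 + z) = 486.1 * (1 + 1.511) = 1220.5971

1220.5971 nm


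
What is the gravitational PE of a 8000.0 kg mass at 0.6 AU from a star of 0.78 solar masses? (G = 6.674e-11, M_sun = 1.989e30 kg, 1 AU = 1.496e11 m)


M = 0.78 * 1.989e30 kg = 1.55142e+30 kg; r = 0.6 AU * 1.496e11 m/AU = 8.976e+10 m. U = -GM*m/r = -(6.674e-11 * 1.55142e+30 * 8000.0) / 8.976e+10 = -9.228e+12

-9.228e+12 J


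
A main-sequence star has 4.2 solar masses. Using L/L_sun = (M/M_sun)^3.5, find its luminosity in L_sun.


L/L_sun = (M/M_sun)^3.5 = 4.2^3.5 = 151.8352

151.8352 L_sun


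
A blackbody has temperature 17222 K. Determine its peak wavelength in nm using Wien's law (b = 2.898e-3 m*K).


lam_max = b / T = 2.898e-3 / 17222 = 1.683e-07 m = 168.2731 nm

168.2731 nm


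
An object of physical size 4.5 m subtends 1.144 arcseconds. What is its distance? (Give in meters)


D = size / theta_rad, theta_rad = 1.144 * pi/(180*3600) = 5.546e-06, D = 811356.3183

811356.3183 m


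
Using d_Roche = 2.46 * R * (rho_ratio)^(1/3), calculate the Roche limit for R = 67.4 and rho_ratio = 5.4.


d_Roche = 2.46 * 67.4 * 5.4^(1/3) = 290.8883

290.8883


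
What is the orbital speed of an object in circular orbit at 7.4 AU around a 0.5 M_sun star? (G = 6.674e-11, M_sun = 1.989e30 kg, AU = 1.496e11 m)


v = sqrt(GM/r) = sqrt(6.674e-11 * 9.945e+29 / 1.107e+12) = 7743.0816

7743.0816 m/s


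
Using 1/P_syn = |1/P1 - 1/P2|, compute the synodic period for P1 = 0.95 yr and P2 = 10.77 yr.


1/P_syn = |1/P1 - 1/P2| = |1/0.95 - 1/10.77| => P_syn = 1.0419

1.0419 years


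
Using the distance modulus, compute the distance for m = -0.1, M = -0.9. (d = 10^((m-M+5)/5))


d = 10^((m - M + 5)/5) = 10^((-0.1 - -0.9 + 5)/5) = 14.4544

14.4544 pc


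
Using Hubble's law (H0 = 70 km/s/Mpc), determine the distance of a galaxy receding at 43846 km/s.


d = v / H0 = 43846 / 70 = 626.3714

626.3714 Mpc


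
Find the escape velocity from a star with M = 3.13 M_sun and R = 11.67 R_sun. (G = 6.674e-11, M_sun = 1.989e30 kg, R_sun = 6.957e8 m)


M = 3.13 * 1.989e30 kg = 6.22557e+30 kg; R = 11.67 * 6.957e8 m = 8.118819e+09 m. v_esc = sqrt(2GM/R) = sqrt(2 * 6.674e-11 * 6.22557e+30 / 8.118819e+09) = 319927.2475

319927.2475 m/s


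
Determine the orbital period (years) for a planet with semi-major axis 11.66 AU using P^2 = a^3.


P = a^(3/2) = 11.66^1.5 = 39.8151

39.8151 years


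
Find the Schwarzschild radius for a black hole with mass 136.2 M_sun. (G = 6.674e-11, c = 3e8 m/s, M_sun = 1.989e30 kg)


M = 136.2 * 1.989e30 kg = 2.709018e+32 kg. rs = 2GM/c^2 = 2 * 6.674e-11 * 2.709018e+32 / (3e8)^2 = 401777.4696

401777.4696 m


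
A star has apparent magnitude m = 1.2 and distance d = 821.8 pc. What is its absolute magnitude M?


M = m - 5*log10(d) + 5 = 1.2 - 5*log10(821.8) + 5 = -8.3738

-8.3738


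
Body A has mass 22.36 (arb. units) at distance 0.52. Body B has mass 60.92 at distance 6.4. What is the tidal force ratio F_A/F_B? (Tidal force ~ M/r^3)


Ratio = (M1/r1^3) / (M2/r2^3) = (22.36/0.52^3) / (60.92/6.4^3) = 684.2925

684.2925


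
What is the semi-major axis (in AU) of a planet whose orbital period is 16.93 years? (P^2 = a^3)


a = P^(2/3) = 16.93^(2/3) = 6.5933

6.5933 AU


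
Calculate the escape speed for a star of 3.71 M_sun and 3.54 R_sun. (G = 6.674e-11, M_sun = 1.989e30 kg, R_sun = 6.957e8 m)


M = 3.71 * 1.989e30 kg = 7.37919e+30 kg; R = 3.54 * 6.957e8 m = 2.462778e+09 m. v_esc = sqrt(2GM/R) = sqrt(2 * 6.674e-11 * 7.37919e+30 / 2.462778e+09) = 632411.5786

632411.5786 m/s


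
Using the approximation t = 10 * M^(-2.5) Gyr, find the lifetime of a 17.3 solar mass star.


t = 10 * M^(-2.5) = 10 * 17.3^(-2.5) = 0.008

0.008 Gyr


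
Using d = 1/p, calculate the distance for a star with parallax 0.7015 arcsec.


d = 1/p = 1/0.7015 = 1.4255

1.4255 pc


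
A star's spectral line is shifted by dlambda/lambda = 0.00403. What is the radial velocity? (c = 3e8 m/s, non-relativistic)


v = (dlambda/lambda) * c = 0.00403 * 3e8 = 1.209e+06

1.209e+06 m/s


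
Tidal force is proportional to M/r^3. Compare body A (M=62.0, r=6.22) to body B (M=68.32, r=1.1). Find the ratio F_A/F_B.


Ratio = (M1/r1^3) / (M2/r2^3) = (62.0/6.22^3) / (68.32/1.1^3) = 0.005

0.005


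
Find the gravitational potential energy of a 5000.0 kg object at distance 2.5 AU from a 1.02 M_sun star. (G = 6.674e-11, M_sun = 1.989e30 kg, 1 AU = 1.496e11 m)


M = 1.02 * 1.989e30 kg = 2.02878e+30 kg; r = 2.5 AU * 1.496e11 m/AU = 3.74e+11 m. U = -GM*m/r = -(6.674e-11 * 2.02878e+30 * 5000.0) / 3.74e+11 = -1.810e+12

-1.810e+12 J


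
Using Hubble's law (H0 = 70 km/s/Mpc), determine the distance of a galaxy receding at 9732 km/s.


d = v / H0 = 9732 / 70 = 139.0286

139.0286 Mpc


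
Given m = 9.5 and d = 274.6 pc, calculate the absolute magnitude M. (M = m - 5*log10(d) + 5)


M = m - 5*log10(d) + 5 = 9.5 - 5*log10(274.6) + 5 = 2.3065

2.3065


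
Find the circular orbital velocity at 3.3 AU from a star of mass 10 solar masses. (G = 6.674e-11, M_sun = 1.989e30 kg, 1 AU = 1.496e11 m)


v = sqrt(GM/r) = sqrt(6.674e-11 * 1.989e+31 / 4.937e+11) = 51854.6522

51854.6522 m/s


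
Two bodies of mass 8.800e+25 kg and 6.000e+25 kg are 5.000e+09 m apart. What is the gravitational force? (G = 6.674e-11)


F = G*m1*m2/r^2 = 6.674e-11 * 8.800e+25 * 6.000e+25 / (5.000e+09)^2 = 6.674e-11 * 5.280e+51 / 2.500e+19 = 1.410e+22

1.410e+22 N


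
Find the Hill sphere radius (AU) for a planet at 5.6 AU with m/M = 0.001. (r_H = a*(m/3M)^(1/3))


r_H = a * (m/3M)^(1/3) = 5.6 * (0.001/3)^(1/3) = 0.3883

0.3883 AU


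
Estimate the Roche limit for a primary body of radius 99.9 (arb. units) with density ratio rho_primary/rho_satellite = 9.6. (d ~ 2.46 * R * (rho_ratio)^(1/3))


d_Roche = 2.46 * 99.9 * 9.6^(1/3) = 522.3052

522.3052


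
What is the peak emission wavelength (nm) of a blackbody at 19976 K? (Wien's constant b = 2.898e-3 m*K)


lam_max = b / T = 2.898e-3 / 19976 = 1.451e-07 m = 145.0741 nm

145.0741 nm


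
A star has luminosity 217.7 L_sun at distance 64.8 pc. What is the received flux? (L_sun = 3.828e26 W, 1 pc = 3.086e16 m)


F = L / (4*pi*d^2) = 8.334e+28 / (4*pi*(2.000e+18)^2) = 1.658e-09

1.658e-09 W/m^2


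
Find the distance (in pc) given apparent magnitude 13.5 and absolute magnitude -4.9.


d = 10^((m - M + 5)/5) = 10^((13.5 - -4.9 + 5)/5) = 47863.0092

47863.0092 pc


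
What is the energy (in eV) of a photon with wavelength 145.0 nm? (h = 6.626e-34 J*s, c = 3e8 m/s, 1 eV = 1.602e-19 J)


E = hc/lambda = 6.626e-34 * 3e8 / 1.450e-07 = 1.371e-18 J = 8.5574 eV

8.5574 eV


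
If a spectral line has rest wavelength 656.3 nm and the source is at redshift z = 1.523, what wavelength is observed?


lam_obs = lam_emit * (1 + z) = 656.3 * (1 + 1.523) = 1655.8449

1655.8449 nm


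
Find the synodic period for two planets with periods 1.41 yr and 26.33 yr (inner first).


1/P_syn = |1/P1 - 1/P2| = |1/1.41 - 1/26.33| => P_syn = 1.4898

1.4898 years


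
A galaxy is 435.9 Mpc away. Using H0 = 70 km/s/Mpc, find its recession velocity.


v = H0 * d = 70 * 435.9 = 30513.0

30513.0 km/s


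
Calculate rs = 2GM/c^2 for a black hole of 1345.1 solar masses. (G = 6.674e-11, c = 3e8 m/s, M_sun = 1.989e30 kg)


M = 1345.1 * 1.989e30 kg = 2.6754039e+33 kg. rs = 2GM/c^2 = 2 * 6.674e-11 * 2.6754039e+33 / (3e8)^2 = 3.968e+06

3.968e+06 m


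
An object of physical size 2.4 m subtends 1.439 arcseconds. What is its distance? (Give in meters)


D = size / theta_rad, theta_rad = 1.439 * pi/(180*3600) = 6.976e-06, D = 344013.5754

344013.5754 m


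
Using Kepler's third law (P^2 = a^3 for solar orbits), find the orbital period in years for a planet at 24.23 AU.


P = a^(3/2) = 24.23^1.5 = 119.2697

119.2697 years


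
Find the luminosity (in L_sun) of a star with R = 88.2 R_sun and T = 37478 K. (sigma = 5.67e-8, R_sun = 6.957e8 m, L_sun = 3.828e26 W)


R = 88.2 * 6.957e8 m = 6.136074e+10 m. L = 4*pi*R^2*sigma*T^4 = 4*pi*(6.136074e+10)^2 * 5.67e-8 * 37478^4 = 5.292729849e+33 W. L/L_sun = 5.292729849e+33 / 3.828e26 = 1.383e+07

1.383e+07 L_sun


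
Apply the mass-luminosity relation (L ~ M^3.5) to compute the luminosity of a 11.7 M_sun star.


L/L_sun = (M/M_sun)^3.5 = 11.7^3.5 = 5478.3593

5478.3593 L_sun


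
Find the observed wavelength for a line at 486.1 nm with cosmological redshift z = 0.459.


lam_obs = lam_emit * (1 + z) = 486.1 * (1 + 0.459) = 709.2199

709.2199 nm


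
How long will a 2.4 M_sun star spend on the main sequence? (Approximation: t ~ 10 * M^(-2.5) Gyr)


t = 10 * M^(-2.5) = 10 * 2.4^(-2.5) = 1.1207

1.1207 Gyr


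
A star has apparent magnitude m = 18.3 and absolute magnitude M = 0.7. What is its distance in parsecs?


d = 10^((m - M + 5)/5) = 10^((18.3 - 0.7 + 5)/5) = 33113.1121

33113.1121 pc


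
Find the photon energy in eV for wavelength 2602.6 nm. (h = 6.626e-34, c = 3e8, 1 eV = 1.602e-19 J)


E = hc/lambda = 6.626e-34 * 3e8 / 2.603e-06 = 7.638e-20 J = 0.4768 eV

0.4768 eV


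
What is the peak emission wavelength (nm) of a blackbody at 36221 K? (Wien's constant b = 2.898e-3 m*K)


lam_max = b / T = 2.898e-3 / 36221 = 8.001e-08 m = 80.0088 nm

80.0088 nm


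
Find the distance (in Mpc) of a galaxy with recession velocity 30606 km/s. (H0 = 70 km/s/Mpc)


d = v / H0 = 30606 / 70 = 437.2286

437.2286 Mpc


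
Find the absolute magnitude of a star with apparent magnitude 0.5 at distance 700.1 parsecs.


M = m - 5*log10(d) + 5 = 0.5 - 5*log10(700.1) + 5 = -8.7258

-8.7258


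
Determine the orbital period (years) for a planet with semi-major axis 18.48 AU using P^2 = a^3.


P = a^(3/2) = 18.48^1.5 = 79.4425

79.4425 years


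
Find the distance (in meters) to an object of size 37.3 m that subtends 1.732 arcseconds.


D = size / theta_rad, theta_rad = 1.732 * pi/(180*3600) = 8.397e-06, D = 4.442e+06

4.442e+06 m


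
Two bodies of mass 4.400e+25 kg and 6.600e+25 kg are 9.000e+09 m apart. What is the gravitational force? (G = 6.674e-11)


F = G*m1*m2/r^2 = 6.674e-11 * 4.400e+25 * 6.600e+25 / (9.000e+09)^2 = 6.674e-11 * 2.904e+51 / 8.100e+19 = 2.393e+21

2.393e+21 N


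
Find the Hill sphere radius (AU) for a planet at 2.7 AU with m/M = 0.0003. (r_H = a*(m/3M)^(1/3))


r_H = a * (m/3M)^(1/3) = 2.7 * (0.0003/3)^(1/3) = 0.1253

0.1253 AU


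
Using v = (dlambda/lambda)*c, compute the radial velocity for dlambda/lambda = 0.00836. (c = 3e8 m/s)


v = (dlambda/lambda) * c = 0.00836 * 3e8 = 2.508e+06

2.508e+06 m/s


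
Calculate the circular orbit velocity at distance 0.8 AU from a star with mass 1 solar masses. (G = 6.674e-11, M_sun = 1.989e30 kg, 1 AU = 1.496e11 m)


v = sqrt(GM/r) = sqrt(6.674e-11 * 1.989e+30 / 1.197e+11) = 33304.2534

33304.2534 m/s


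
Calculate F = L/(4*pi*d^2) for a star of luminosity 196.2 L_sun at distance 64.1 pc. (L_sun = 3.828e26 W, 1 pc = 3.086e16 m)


F = L / (4*pi*d^2) = 7.511e+28 / (4*pi*(1.978e+18)^2) = 1.527e-09

1.527e-09 W/m^2


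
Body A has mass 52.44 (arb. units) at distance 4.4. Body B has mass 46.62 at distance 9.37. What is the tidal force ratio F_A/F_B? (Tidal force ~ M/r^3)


Ratio = (M1/r1^3) / (M2/r2^3) = (52.44/4.4^3) / (46.62/9.37^3) = 10.863

10.863


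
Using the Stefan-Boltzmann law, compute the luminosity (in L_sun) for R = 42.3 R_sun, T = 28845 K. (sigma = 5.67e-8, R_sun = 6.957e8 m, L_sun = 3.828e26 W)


R = 42.3 * 6.957e8 m = 2.942811e+10 m. L = 4*pi*R^2*sigma*T^4 = 4*pi*(2.942811e+10)^2 * 5.67e-8 * 28845^4 = 4.271691077e+32 W. L/L_sun = 4.271691077e+32 / 3.828e26 = 1.116e+06

1.116e+06 L_sun


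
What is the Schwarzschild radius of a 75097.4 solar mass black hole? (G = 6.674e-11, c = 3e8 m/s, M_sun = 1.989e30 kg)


M = 75097.4 * 1.989e30 kg = 1.493687286e+35 kg. rs = 2GM/c^2 = 2 * 6.674e-11 * 1.493687286e+35 / (3e8)^2 = 2.215e+08

2.215e+08 m


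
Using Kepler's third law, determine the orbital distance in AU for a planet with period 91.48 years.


a = P^(2/3) = 91.48^(2/3) = 20.3026

20.3026 AU


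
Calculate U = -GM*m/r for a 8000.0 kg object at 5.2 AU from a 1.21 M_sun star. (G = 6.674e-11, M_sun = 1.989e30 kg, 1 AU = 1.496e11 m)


M = 1.21 * 1.989e30 kg = 2.40669e+30 kg; r = 5.2 AU * 1.496e11 m/AU = 7.7792e+11 m. U = -GM*m/r = -(6.674e-11 * 2.40669e+30 * 8000.0) / 7.7792e+11 = -1.652e+12

-1.652e+12 J


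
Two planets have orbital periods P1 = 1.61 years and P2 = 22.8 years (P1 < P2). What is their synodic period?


1/P_syn = |1/P1 - 1/P2| = |1/1.61 - 1/22.8| => P_syn = 1.7323

1.7323 years


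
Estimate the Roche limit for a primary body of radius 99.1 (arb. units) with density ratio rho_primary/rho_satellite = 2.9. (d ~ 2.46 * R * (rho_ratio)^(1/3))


d_Roche = 2.46 * 99.1 * 2.9^(1/3) = 347.6494

347.6494


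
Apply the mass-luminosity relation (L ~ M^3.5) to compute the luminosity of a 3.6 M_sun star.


L/L_sun = (M/M_sun)^3.5 = 3.6^3.5 = 88.5235

88.5235 L_sun


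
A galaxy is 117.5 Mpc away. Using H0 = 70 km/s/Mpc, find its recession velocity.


v = H0 * d = 70 * 117.5 = 8225.0

8225.0 km/s


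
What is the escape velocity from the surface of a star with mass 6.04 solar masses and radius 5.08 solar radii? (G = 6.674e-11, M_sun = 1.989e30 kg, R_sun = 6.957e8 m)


M = 6.04 * 1.989e30 kg = 1.201356e+31 kg; R = 5.08 * 6.957e8 m = 3.534156e+09 m. v_esc = sqrt(2GM/R) = sqrt(2 * 6.674e-11 * 1.201356e+31 / 3.534156e+09) = 673598.4855

673598.4855 m/s


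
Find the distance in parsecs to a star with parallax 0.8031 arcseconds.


d = 1/p = 1/0.8031 = 1.2452

1.2452 pc


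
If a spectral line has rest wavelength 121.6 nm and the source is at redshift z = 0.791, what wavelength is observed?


lam_obs = lam_emit * (1 + z) = 121.6 * (1 + 0.791) = 217.7856

217.7856 nm


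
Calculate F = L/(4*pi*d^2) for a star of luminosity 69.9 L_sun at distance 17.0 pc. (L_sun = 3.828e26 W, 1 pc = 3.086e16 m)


F = L / (4*pi*d^2) = 2.676e+28 / (4*pi*(5.246e+17)^2) = 7.737e-09

7.737e-09 W/m^2


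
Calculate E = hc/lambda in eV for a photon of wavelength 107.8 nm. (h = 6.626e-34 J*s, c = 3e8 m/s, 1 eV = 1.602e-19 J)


E = hc/lambda = 6.626e-34 * 3e8 / 1.078e-07 = 1.844e-18 J = 11.5104 eV

11.5104 eV


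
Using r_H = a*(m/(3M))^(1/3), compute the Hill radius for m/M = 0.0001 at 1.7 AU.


r_H = a * (m/3M)^(1/3) = 1.7 * (0.0001/3)^(1/3) = 0.0547

0.0547 AU


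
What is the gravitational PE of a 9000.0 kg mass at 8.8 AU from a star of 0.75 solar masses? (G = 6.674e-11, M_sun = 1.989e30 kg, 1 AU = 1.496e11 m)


M = 0.75 * 1.989e30 kg = 1.49175e+30 kg; r = 8.8 AU * 1.496e11 m/AU = 1.31648e+12 m. U = -GM*m/r = -(6.674e-11 * 1.49175e+30 * 9000.0) / 1.31648e+12 = -6.806e+11

-6.806e+11 J


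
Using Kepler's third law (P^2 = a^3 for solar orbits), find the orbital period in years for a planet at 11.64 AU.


P = a^(3/2) = 11.64^1.5 = 39.7127

39.7127 years


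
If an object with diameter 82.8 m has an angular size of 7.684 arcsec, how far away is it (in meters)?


D = size / theta_rad, theta_rad = 7.684 * pi/(180*3600) = 3.725e-05, D = 2.223e+06

2.223e+06 m


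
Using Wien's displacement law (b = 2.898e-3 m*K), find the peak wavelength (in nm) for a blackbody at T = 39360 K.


lam_max = b / T = 2.898e-3 / 39360 = 7.363e-08 m = 73.628 nm

73.628 nm


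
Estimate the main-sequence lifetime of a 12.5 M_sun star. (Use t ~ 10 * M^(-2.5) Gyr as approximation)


t = 10 * M^(-2.5) = 10 * 12.5^(-2.5) = 0.0181

0.0181 Gyr


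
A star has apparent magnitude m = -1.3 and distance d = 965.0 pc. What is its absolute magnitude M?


M = m - 5*log10(d) + 5 = -1.3 - 5*log10(965.0) + 5 = -11.2226

-11.2226


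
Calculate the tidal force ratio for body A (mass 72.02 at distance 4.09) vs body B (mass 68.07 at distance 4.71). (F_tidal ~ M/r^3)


Ratio = (M1/r1^3) / (M2/r2^3) = (72.02/4.09^3) / (68.07/4.71^3) = 1.6158

1.6158


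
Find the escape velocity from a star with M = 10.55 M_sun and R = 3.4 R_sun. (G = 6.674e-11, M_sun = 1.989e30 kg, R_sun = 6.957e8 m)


M = 10.55 * 1.989e30 kg = 2.098395e+31 kg; R = 3.4 * 6.957e8 m = 2.36538e+09 m. v_esc = sqrt(2GM/R) = sqrt(2 * 6.674e-11 * 2.098395e+31 / 2.36538e+09) = 1.088e+06

1.088e+06 m/s


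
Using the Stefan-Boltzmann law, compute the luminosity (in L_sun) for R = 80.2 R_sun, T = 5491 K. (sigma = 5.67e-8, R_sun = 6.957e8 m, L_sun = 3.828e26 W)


R = 80.2 * 6.957e8 m = 5.579514e+10 m. L = 4*pi*R^2*sigma*T^4 = 4*pi*(5.579514e+10)^2 * 5.67e-8 * 5491^4 = 2.016468495e+30 W. L/L_sun = 2.016468495e+30 / 3.828e26 = 5267.6815

5267.6815 L_sun


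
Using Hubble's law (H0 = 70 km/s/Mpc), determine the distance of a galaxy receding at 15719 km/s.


d = v / H0 = 15719 / 70 = 224.5571

224.5571 Mpc


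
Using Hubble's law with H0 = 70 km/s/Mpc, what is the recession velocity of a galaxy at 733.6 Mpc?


v = H0 * d = 70 * 733.6 = 51352.0

51352.0 km/s


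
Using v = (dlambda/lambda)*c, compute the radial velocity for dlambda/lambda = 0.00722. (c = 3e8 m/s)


v = (dlambda/lambda) * c = 0.00722 * 3e8 = 2.166e+06

2.166e+06 m/s


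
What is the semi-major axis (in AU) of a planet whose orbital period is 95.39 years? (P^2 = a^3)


a = P^(2/3) = 95.39^(2/3) = 20.877

20.877 AU


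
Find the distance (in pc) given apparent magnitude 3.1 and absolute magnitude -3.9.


d = 10^((m - M + 5)/5) = 10^((3.1 - -3.9 + 5)/5) = 251.1886

251.1886 pc


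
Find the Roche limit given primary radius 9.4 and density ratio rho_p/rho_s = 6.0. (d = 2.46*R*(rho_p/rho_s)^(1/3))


d_Roche = 2.46 * 9.4 * 6.0^(1/3) = 42.0191

42.0191


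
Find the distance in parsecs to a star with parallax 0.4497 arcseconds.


d = 1/p = 1/0.4497 = 2.2237

2.2237 pc


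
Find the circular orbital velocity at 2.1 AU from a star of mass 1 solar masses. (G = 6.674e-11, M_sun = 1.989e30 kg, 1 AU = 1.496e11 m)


v = sqrt(GM/r) = sqrt(6.674e-11 * 1.989e+30 / 3.142e+11) = 20555.8315

20555.8315 m/s


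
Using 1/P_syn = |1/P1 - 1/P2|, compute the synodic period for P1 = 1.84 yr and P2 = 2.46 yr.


1/P_syn = |1/P1 - 1/P2| = |1/1.84 - 1/2.46| => P_syn = 7.3006

7.3006 years


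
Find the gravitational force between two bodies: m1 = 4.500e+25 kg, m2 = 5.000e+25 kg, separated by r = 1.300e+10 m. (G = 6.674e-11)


F = G*m1*m2/r^2 = 6.674e-11 * 4.500e+25 * 5.000e+25 / (1.300e+10)^2 = 6.674e-11 * 2.250e+51 / 1.690e+20 = 8.886e+20

8.886e+20 N


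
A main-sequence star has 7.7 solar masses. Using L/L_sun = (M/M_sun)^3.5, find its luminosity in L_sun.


L/L_sun = (M/M_sun)^3.5 = 7.7^3.5 = 1266.8277

1266.8277 L_sun


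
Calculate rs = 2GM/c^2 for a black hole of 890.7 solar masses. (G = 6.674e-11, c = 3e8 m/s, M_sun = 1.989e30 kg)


M = 890.7 * 1.989e30 kg = 1.7716023e+33 kg. rs = 2GM/c^2 = 2 * 6.674e-11 * 1.7716023e+33 / (3e8)^2 = 2.627e+06

2.627e+06 m


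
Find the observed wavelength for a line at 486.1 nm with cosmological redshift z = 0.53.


lam_obs = lam_emit * (1 + z) = 486.1 * (1 + 0.53) = 743.733

743.733 nm


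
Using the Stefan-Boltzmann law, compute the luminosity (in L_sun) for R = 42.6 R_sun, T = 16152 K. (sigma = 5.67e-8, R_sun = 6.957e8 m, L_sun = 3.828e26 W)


R = 42.6 * 6.957e8 m = 2.963682e+10 m. L = 4*pi*R^2*sigma*T^4 = 4*pi*(2.963682e+10)^2 * 5.67e-8 * 16152^4 = 4.259526766e+31 W. L/L_sun = 4.259526766e+31 / 3.828e26 = 111272.904

111272.904 L_sun


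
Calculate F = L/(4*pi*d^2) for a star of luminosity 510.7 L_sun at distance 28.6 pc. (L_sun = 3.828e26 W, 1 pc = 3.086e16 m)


F = L / (4*pi*d^2) = 1.955e+29 / (4*pi*(8.826e+17)^2) = 1.997e-08

1.997e-08 W/m^2


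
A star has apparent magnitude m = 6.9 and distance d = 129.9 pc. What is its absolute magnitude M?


M = m - 5*log10(d) + 5 = 6.9 - 5*log10(129.9) + 5 = 1.332

1.332


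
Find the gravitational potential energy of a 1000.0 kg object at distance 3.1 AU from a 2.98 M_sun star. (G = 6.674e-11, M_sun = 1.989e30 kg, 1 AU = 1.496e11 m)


M = 2.98 * 1.989e30 kg = 5.92722e+30 kg; r = 3.1 AU * 1.496e11 m/AU = 4.6376e+11 m. U = -GM*m/r = -(6.674e-11 * 5.92722e+30 * 1000.0) / 4.6376e+11 = -8.530e+11

-8.530e+11 J


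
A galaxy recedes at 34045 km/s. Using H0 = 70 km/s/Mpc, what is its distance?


d = v / H0 = 34045 / 70 = 486.3571

486.3571 Mpc


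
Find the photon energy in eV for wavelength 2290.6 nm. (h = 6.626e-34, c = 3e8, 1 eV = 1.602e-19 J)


E = hc/lambda = 6.626e-34 * 3e8 / 2.291e-06 = 8.678e-20 J = 0.5417 eV

0.5417 eV


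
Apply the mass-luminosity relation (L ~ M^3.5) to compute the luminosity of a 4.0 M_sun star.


L/L_sun = (M/M_sun)^3.5 = 4.0^3.5 = 128.0

128.0 L_sun


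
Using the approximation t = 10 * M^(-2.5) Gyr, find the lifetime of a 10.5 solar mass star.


t = 10 * M^(-2.5) = 10 * 10.5^(-2.5) = 0.028

0.028 Gyr


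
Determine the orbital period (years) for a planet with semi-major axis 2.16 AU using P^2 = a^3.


P = a^(3/2) = 2.16^1.5 = 3.1745

3.1745 years


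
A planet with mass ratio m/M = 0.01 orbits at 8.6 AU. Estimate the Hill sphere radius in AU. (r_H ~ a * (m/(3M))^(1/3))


r_H = a * (m/3M)^(1/3) = 8.6 * (0.01/3)^(1/3) = 1.2847

1.2847 AU


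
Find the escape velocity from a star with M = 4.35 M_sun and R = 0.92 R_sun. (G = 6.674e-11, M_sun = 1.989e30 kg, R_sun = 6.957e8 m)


M = 4.35 * 1.989e30 kg = 8.65215e+30 kg; R = 0.92 * 6.957e8 m = 6.40044e+08 m. v_esc = sqrt(2GM/R) = sqrt(2 * 6.674e-11 * 8.65215e+30 / 6.40044e+08) = 1.343e+06

1.343e+06 m/s


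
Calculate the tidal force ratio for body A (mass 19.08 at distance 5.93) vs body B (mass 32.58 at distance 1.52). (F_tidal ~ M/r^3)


Ratio = (M1/r1^3) / (M2/r2^3) = (19.08/5.93^3) / (32.58/1.52^3) = 0.0099

0.0099
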